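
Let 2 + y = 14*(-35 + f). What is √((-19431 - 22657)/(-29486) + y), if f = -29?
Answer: I*√194875480310/14743 ≈ 29.943*I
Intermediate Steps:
y = -898 (y = -2 + 14*(-35 - 29) = -2 + 14*(-64) = -2 - 896 = -898)
√((-19431 - 22657)/(-29486) + y) = √((-19431 - 22657)/(-29486) - 898) = √(-42088*(-1/29486) - 898) = √(21044/14743 - 898) = √(-13218170/14743) = I*√194875480310/14743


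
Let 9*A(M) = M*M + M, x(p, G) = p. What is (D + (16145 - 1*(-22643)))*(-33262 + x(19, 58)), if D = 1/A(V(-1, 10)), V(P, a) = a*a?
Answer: -13023238087587/10100 ≈ -1.2894e+9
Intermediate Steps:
V(P, a) = a²
A(M) = M/9 + M²/9 (A(M) = (M*M + M)/9 = (M² + M)/9 = (M + M²)/9 = M/9 + M²/9)
D = 9/10100 (D = 1/((⅑)*10²*(1 + 10²)) = 1/((⅑)*100*(1 + 100)) = 1/((⅑)*100*101) = 1/(10100/9) = 9/10100 ≈ 0.00089109)
(D + (16145 - 1*(-22643)))*(-33262 + x(19, 58)) = (9/10100 + (16145 - 1*(-22643)))*(-33262 + 19) = (9/10100 + (16145 + 22643))*(-33243) = (9/10100 + 38788)*(-33243) = (391758809/10100)*(-33243) = -13023238087587/10100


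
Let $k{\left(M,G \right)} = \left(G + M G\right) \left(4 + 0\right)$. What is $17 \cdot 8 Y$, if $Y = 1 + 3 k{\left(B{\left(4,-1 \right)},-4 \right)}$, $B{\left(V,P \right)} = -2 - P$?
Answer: $136$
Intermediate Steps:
$k{\left(M,G \right)} = 4 G + 4 G M$ ($k{\left(M,G \right)} = \left(G + G M\right) 4 = 4 G + 4 G M$)
$Y = 1$ ($Y = 1 + 3 \cdot 4 \left(-4\right) \left(1 - 1\right) = 1 + 3 \cdot 4 \left(-4\right) 0 = 1 + 3 \cdot 0 = 1 + 0 = 1$)
$17 \cdot 8 Y = 17 \cdot 8 \cdot 1 = 136 \cdot 1 = 136$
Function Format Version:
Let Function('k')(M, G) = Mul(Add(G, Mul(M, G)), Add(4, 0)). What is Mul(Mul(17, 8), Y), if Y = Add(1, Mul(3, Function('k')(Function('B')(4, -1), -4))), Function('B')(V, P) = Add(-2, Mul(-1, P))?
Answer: 136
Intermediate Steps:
Function('k')(M, G) = Add(Mul(4, G), Mul(4, G, M)) (Function('k')(M, G) = Mul(Add(G, Mul(G, M)), 4) = Add(Mul(4, G), Mul(4, G, M)))
Y = 1 (Y = Add(1, Mul(3, Mul(4, -4, Add(1, Add(-2, Mul(-1, -1)))))) = Add(1, Mul(3, Mul(4, -4, Add(1, Add(-2, 1))))) = Add(1, Mul(3, Mul(4, -4, Add(1, -1)))) = Add(1, Mul(3, Mul(4, -4, 0))) = Add(1, Mul(3, 0)) = Add(1, 0) = 1)
Mul(Mul(17, 8), Y) = Mul(Mul(17, 8), 1) = Mul(136, 1) = 136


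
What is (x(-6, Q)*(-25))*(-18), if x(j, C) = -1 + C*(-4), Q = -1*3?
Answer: 4950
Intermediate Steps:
Q = -3
x(j, C) = -1 - 4*C
(x(-6, Q)*(-25))*(-18) = ((-1 - 4*(-3))*(-25))*(-18) = ((-1 + 12)*(-25))*(-18) = (11*(-25))*(-18) = -275*(-18) = 4950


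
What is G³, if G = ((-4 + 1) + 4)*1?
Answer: 1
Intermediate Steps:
G = 1 (G = (-3 + 4)*1 = 1*1 = 1)
G³ = 1³ = 1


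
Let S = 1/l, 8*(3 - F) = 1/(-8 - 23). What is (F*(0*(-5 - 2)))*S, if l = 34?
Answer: 0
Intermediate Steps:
F = 745/248 (F = 3 - 1/(8*(-8 - 23)) = 3 - 1/8/(-31) = 3 - 1/8*(-1/31) = 3 + 1/248 = 745/248 ≈ 3.0040)
S = 1/34 ≈ 0.029412
(F*(0*(-5 - 2)))*S = (745*(0*(-5 - 2))/248)*(1/34) = (745*(0*(-7))/248)*(1/34) = ((745/248)*0)*(1/34) = 0*(1/34) = 0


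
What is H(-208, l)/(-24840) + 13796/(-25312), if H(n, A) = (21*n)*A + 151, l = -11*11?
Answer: -214447117/9824220 ≈ -21.828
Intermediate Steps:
l = -121
H(n, A) = 151 + 21*A*n (H(n, A) = 21*A*n + 151 = 151 + 21*A*n)
H(-208, l)/(-24840) + 13796/(-25312) = (151 + 21*(-121)*(-208))/(-24840) + 13796/(-25312) = (151 + 528528)*(-1/24840) + 13796*(-1/25312) = 528679*(-1/24840) - 3449/6328 = -528679/24840 - 3449/6328 = -214447117/9824220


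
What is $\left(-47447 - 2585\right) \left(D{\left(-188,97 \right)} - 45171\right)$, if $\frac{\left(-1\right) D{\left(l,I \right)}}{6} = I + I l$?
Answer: $-3185187216$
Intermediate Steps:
$D{\left(l,I \right)} = - 6 I - 6 I l$ ($D{\left(l,I \right)} = - 6 \left(I + I l\right) = - 6 I - 6 I l$)
$\left(-47447 - 2585\right) \left(D{\left(-188,97 \right)} - 45171\right) = \left(-47447 - 2585\right) \left(\left(-6\right) 97 \left(1 - 188\right) - 45171\right) = - 50032 \left(\left(-6\right) 97 \left(-187\right) - 45171\right) = - 50032 \left(108834 - 45171\right) = \left(-50032\right) 63663 = -3185187216$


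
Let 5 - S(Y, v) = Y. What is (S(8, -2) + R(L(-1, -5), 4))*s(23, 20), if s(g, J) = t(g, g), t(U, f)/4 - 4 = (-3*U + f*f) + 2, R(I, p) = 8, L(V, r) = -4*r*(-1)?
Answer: 9320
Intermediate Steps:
L(V, r) = 4*r
S(Y, v) = 5 - Y
t(U, f) = 24 - 12*U + 4*f² (t(U, f) = 16 + 4*((-3*U + f*f) + 2) = 16 + 4*((-3*U + f²) + 2) = 16 + 4*((f² - 3*U) + 2) = 16 + 4*(2 + f² - 3*U) = 16 + (8 - 12*U + 4*f²) = 24 - 12*U + 4*f²)
s(g, J) = 24 - 12*g + 4*g²
(S(8, -2) + R(L(-1, -5), 4))*s(23, 20) = ((5 - 1*8) + 8)*(24 - 12*23 + 4*23²) = ((5 - 8) + 8)*(24 - 276 + 4*529) = (-3 + 8)*(24 - 276 + 2116) = 5*1864 = 9320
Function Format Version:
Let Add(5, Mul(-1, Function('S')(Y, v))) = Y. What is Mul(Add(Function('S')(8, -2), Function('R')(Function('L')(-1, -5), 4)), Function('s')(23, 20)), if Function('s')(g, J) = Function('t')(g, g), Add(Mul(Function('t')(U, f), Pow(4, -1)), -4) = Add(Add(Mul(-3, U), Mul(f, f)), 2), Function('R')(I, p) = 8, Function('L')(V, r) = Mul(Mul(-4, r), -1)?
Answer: 9320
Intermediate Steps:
Function('L')(V, r) = Mul(4, r)
Function('S')(Y, v) = Add(5, Mul(-1, Y))
Function('t')(U, f) = Add(24, Mul(-12, U), Mul(4, Pow(f, 2))) (Function('t')(U, f) = Add(16, Mul(4, Add(Add(Mul(-3, U), Mul(f, f)), 2))) = Add(16, Mul(4, Add(Add(Mul(-3, U), Pow(f, 2)), 2))) = Add(16, Mul(4, Add(Add(Pow(f, 2), Mul(-3, U)), 2))) = Add(16, Mul(4, Add(2, Pow(f, 2), Mul(-3, U)))) = Add(16, Add(8, Mul(-12, U), Mul(4, Pow(f, 2)))) = Add(24, Mul(-12, U), Mul(4, Pow(f, 2))))
Function('s')(g, J) = Add(24, Mul(-12, g), Mul(4, Pow(g, 2)))
Mul(Add(Function('S')(8, -2), Function('R')(Function('L')(-1, -5), 4)), Function('s')(23, 20)) = Mul(Add(Add(5, Mul(-1, 8)), 8), Add(24, Mul(-12, 23), Mul(4, Pow(23, 2)))) = Mul(Add(Add(5, -8), 8), Add(24, -276, Mul(4, 529))) = Mul(Add(-3, 8), Add(24, -276, 2116)) = Mul(5, 1864) = 9320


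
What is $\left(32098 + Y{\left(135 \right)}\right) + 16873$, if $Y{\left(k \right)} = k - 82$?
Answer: $49024$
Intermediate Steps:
$Y{\left(k \right)} = -82 + k$ ($Y{\left(k \right)} = k - 82 = -82 + k$)
$\left(32098 + Y{\left(135 \right)}\right) + 16873 = \left(32098 + \left(-82 + 135\right)\right) + 16873 = \left(32098 + 53\right) + 16873 = 32151 + 16873 = 49024$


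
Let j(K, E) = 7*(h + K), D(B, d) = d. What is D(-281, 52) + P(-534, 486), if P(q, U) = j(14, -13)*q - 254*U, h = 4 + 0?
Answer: -190676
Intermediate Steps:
h = 4
j(K, E) = 28 + 7*K (j(K, E) = 7*(4 + K) = 28 + 7*K)
P(q, U) = -254*U + 126*q (P(q, U) = (28 + 7*14)*q - 254*U = (28 + 98)*q - 254*U = 126*q - 254*U = -254*U + 126*q)
D(-281, 52) + P(-534, 486) = 52 + (-254*486 + 126*(-534)) = 52 + (-123444 - 67284) = 52 - 190728 = -190676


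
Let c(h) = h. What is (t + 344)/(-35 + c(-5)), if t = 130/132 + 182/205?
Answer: -4679657/541200 ≈ -8.6468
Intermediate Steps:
t = 25337/13530 (t = 130*(1/132) + 182*(1/205) = 65/66 + 182/205 = 25337/13530 ≈ 1.8727)
(t + 344)/(-35 + c(-5)) = (25337/13530 + 344)/(-35 - 5) = (4679657/13530)/(-40) = (4679657/13530)*(-1/40) = -4679657/541200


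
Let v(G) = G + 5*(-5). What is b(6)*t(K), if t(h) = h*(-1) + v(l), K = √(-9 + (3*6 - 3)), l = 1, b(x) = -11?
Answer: 264 + 11*√6 ≈ 290.94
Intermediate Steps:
K = √6 (K = √(-9 + (18 - 3)) = √(-9 + 15) = √6 ≈ 2.4495)
v(G) = -25 + G (v(G) = G - 25 = -25 + G)
t(h) = -24 - h (t(h) = h*(-1) + (-25 + 1) = -h - 24 = -24 - h)
b(6)*t(K) = -11*(-24 - √6) = 264 + 11*√6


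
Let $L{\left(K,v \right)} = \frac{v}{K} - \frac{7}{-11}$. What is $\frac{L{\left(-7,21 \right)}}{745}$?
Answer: $- \frac{26}{8195} \approx -0.0031727$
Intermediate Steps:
$L{\left(K,v \right)} = \frac{7}{11} + \frac{v}{K}$ ($L{\left(K,v \right)} = \frac{v}{K} - - \frac{7}{11} = \frac{v}{K} + \frac{7}{11} = \frac{7}{11} + \frac{v}{K}$)
$\frac{L{\left(-7,21 \right)}}{745} = \frac{\frac{7}{11} + \frac{21}{-7}}{745} = \left(\frac{7}{11} + 21 \left(- \frac{1}{7}\right)\right) \frac{1}{745} = \left(\frac{7}{11} - 3\right) \frac{1}{745} = \left(- \frac{26}{11}\right) \frac{1}{745} = - \frac{26}{8195}$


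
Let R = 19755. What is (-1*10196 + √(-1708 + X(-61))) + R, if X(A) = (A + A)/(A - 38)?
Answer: 9559 + I*√1858670/33 ≈ 9559.0 + 41.313*I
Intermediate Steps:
X(A) = 2*A/(-38 + A) (X(A) = (2*A)/(-38 + A) = 2*A/(-38 + A))
(-1*10196 + √(-1708 + X(-61))) + R = (-1*10196 + √(-1708 + 2*(-61)/(-38 - 61))) + 19755 = (-10196 + √(-1708 + 2*(-61)/(-99))) + 19755 = (-10196 + √(-1708 + 2*(-61)*(-1/99))) + 19755 = (-10196 + √(-1708 + 122/99)) + 19755 = (-10196 + √(-168970/99)) + 19755 = (-10196 + I*√1858670/33) + 19755 = 9559 + I*√1858670/33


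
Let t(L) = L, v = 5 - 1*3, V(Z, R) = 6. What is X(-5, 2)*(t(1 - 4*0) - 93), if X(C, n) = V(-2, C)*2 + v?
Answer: -1288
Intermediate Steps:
v = 2 (v = 5 - 3 = 2)
X(C, n) = 14 (X(C, n) = 6*2 + 2 = 12 + 2 = 14)
X(-5, 2)*(t(1 - 4*0) - 93) = 14*((1 - 4*0) - 93) = 14*((1 + 0) - 93) = 14*(1 - 93) = 14*(-92) = -1288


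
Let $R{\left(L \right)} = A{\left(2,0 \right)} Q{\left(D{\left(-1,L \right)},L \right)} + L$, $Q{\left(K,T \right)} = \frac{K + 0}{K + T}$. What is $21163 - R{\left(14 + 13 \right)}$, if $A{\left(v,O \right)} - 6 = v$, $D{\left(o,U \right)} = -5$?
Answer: $\frac{232516}{11} \approx 21138.0$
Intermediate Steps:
$Q{\left(K,T \right)} = \frac{K}{K + T}$
$A{\left(v,O \right)} = 6 + v$
$R{\left(L \right)} = L - \frac{40}{-5 + L}$ ($R{\left(L \right)} = \left(6 + 2\right) \left(- \frac{5}{-5 + L}\right) + L = 8 \left(- \frac{5}{-5 + L}\right) + L = - \frac{40}{-5 + L} + L = L - \frac{40}{-5 + L}$)
$21163 - R{\left(14 + 13 \right)} = 21163 - \frac{-40 + \left(14 + 13\right) \left(-5 + \left(14 + 13\right)\right)}{-5 + \left(14 + 13\right)} = 21163 - \frac{-40 + 27 \left(-5 + 27\right)}{-5 + 27} = 21163 - \frac{-40 + 27 \cdot 22}{22} = 21163 - \frac{-40 + 594}{22} = 21163 - \frac{1}{22} \cdot 554 = 21163 - \frac{277}{11} = \frac{232516}{11}$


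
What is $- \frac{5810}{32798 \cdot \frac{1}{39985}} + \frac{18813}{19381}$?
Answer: $- \frac{2250919158538}{317829019} \approx -7082.2$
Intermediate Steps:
$- \frac{5810}{32798 \cdot \frac{1}{39985}} + \frac{18813}{19381} = - \frac{5810}{32798 \cdot \frac{1}{39985}} + 18813 \cdot \frac{1}{19381} = - \frac{5810}{\frac{32798}{39985}} + \frac{18813}{19381} = \left(-5810\right) \frac{39985}{32798} + \frac{18813}{19381} = - \frac{116156425}{16399} + \frac{18813}{19381} = - \frac{2250919158538}{317829019}$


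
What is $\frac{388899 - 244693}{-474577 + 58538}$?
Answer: $- \frac{144206}{416039} \approx -0.34662$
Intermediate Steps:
$\frac{388899 - 244693}{-474577 + 58538} = \frac{144206}{-416039} = 144206 \left(- \frac{1}{416039}\right) = - \frac{144206}{416039}$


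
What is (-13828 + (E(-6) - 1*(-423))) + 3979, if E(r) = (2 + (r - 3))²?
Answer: -9377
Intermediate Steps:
E(r) = (-1 + r)² (E(r) = (2 + (-3 + r))² = (-1 + r)²)
(-13828 + (E(-6) - 1*(-423))) + 3979 = (-13828 + ((-1 - 6)² - 1*(-423))) + 3979 = (-13828 + ((-7)² + 423)) + 3979 = (-13828 + (49 + 423)) + 3979 = (-13828 + 472) + 3979 = -13356 + 3979 = -9377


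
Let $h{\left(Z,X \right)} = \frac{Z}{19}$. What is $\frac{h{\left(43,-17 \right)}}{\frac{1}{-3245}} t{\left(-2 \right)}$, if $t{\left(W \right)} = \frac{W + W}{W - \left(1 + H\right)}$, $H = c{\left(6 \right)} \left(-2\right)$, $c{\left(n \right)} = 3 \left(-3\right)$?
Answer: $- \frac{558140}{399} \approx -1398.8$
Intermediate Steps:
$c{\left(n \right)} = -9$
$h{\left(Z,X \right)} = \frac{Z}{19}$ ($h{\left(Z,X \right)} = Z \frac{1}{19} = \frac{Z}{19}$)
$H = 18$ ($H = \left(-9\right) \left(-2\right) = 18$)
$t{\left(W \right)} = \frac{2 W}{-19 + W}$ ($t{\left(W \right)} = \frac{W + W}{W - 19} = \frac{2 W}{W - 19} = \frac{2 W}{-19 + W}$)
$\frac{h{\left(43,-17 \right)}}{\frac{1}{-3245}} t{\left(-2 \right)} = \frac{\frac{1}{19} \cdot 43}{\frac{1}{-3245}} \cdot 2 \left(-2\right) \frac{1}{-19 - 2} = \frac{43}{19 \left(- \frac{1}{3245}\right)} 2 \left(-2\right) \frac{1}{-21} = \frac{43}{19} \left(-3245\right) 2 \left(-2\right) \left(- \frac{1}{21}\right) = \left(- \frac{139535}{19}\right) \frac{4}{21} = - \frac{558140}{399}$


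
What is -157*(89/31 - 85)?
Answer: 399722/31 ≈ 12894.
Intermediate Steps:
-157*(89/31 - 85) = -157*(-2546/31) = 399722/31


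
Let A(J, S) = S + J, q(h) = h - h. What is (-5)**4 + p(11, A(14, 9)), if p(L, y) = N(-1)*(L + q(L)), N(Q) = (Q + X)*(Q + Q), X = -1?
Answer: 669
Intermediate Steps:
q(h) = 0
N(Q) = 2*Q*(-1 + Q) (N(Q) = (Q - 1)*(Q + Q) = (-1 + Q)*(2*Q) = 2*Q*(-1 + Q))
A(J, S) = J + S
p(L, y) = 4*L (p(L, y) = (2*(-1)*(-1 - 1))*(L + 0) = (2*(-1)*(-2))*L = 4*L)
(-5)**4 + p(11, A(14, 9)) = (-5)**4 + 4*11 = 625 + 44 = 669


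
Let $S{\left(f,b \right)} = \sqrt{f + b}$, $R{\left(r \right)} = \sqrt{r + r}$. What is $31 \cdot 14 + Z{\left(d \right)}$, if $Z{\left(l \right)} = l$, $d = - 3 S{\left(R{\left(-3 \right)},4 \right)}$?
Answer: $434 - 3 \sqrt{4 + i \sqrt{6}} \approx 427.75 - 1.7626 i$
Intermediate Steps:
$R{\left(r \right)} = \sqrt{2} \sqrt{r}$ ($R{\left(r \right)} = \sqrt{2 r} = \sqrt{2} \sqrt{r}$)
$S{\left(f,b \right)} = \sqrt{b + f}$
$d = - 3 \sqrt{4 + i \sqrt{6}}$ ($d = - 3 \sqrt{4 + \sqrt{2} \sqrt{-3}} = - 3 \sqrt{4 + \sqrt{2} i \sqrt{3}} = - 3 \sqrt{4 + i \sqrt{6}} \approx -6.2535 - 1.7626 i$)
$31 \cdot 14 + Z{\left(d \right)} = 31 \cdot 14 - 3 \sqrt{4 + i \sqrt{6}} = 434 - 3 \sqrt{4 + i \sqrt{6}}$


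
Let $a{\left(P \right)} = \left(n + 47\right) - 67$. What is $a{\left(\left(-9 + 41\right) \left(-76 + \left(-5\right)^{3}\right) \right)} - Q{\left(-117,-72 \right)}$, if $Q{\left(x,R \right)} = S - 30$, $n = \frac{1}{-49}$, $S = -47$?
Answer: $\frac{2792}{49} \approx 56.98$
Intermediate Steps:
$n = - \frac{1}{49} \approx -0.020408$
$Q{\left(x,R \right)} = -77$ ($Q{\left(x,R \right)} = -47 - 30 = -77$)
$a{\left(P \right)} = - \frac{981}{49}$ ($a{\left(P \right)} = \left(- \frac{1}{49} + 47\right) - 67 = \frac{2302}{49} - 67 = - \frac{981}{49}$)
$a{\left(\left(-9 + 41\right) \left(-76 + \left(-5\right)^{3}\right) \right)} - Q{\left(-117,-72 \right)} = - \frac{981}{49} - -77 = - \frac{981}{49} + 77 = \frac{2792}{49}$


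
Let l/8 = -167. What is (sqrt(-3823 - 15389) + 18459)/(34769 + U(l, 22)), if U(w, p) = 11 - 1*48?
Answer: 18459/34732 + I*sqrt(4803)/17366 ≈ 0.53147 + 0.0039908*I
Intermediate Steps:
l = -1336 (l = 8*(-167) = -1336)
U(w, p) = -37 (U(w, p) = 11 - 48 = -37)
(sqrt(-3823 - 15389) + 18459)/(34769 + U(l, 22)) = (sqrt(-3823 - 15389) + 18459)/(34769 - 37) = (sqrt(-19212) + 18459)/34732 = (2*I*sqrt(4803) + 18459)*(1/34732) = (18459 + 2*I*sqrt(4803))*(1/34732) = 18459/34732 + I*sqrt(4803)/17366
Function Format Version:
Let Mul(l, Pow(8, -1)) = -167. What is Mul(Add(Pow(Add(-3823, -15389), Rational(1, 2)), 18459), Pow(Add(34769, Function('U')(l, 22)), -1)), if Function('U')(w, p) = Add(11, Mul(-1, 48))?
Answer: Add(Rational(18459, 34732), Mul(Rational(1, 17366), I, Pow(4803, Rational(1, 2)))) ≈ Add(0.53147, Mul(0.0039908, I))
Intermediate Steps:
l = -1336 (l = Mul(8, -167) = -1336)
Function('U')(w, p) = -37 (Function('U')(w, p) = Add(11, -48) = -37)
Mul(Add(Pow(Add(-3823, -15389), Rational(1, 2)), 18459), Pow(Add(34769, Function('U')(l, 22)), -1)) = Mul(Add(Pow(Add(-3823, -15389), Rational(1, 2)), 18459), Pow(Add(34769, -37), -1)) = Mul(Add(Pow(-19212, Rational(1, 2)), 18459), Pow(34732, -1)) = Mul(Add(Mul(2, I, Pow(4803, Rational(1, 2))), 18459), Rational(1, 34732)) = Mul(Add(18459, Mul(2, I, Pow(4803, Rational(1, 2)))), Rational(1, 34732)) = Add(Rational(18459, 34732), Mul(Rational(1, 17366), I, Pow(4803, Rational(1, 2))))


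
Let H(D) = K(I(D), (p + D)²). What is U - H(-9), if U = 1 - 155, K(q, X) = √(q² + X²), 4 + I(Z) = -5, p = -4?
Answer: -154 - √28642 ≈ -323.24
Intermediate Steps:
I(Z) = -9 (I(Z) = -4 - 5 = -9)
K(q, X) = √(X² + q²)
H(D) = √(81 + (-4 + D)⁴) (H(D) = √(((-4 + D)²)² + (-9)²) = √((-4 + D)⁴ + 81) = √(81 + (-4 + D)⁴))
U = -154
U - H(-9) = -154 - √(81 + (-4 - 9)⁴) = -154 - √(81 + (-13)⁴) = -154 - √(81 + 28561) = -154 - √28642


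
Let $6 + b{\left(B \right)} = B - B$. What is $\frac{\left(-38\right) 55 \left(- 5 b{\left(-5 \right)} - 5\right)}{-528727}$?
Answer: $\frac{52250}{528727} \approx 0.098822$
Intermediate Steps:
$b{\left(B \right)} = -6$ ($b{\left(B \right)} = -6 + \left(B - B\right) = -6 + 0 = -6$)
$\frac{\left(-38\right) 55 \left(- 5 b{\left(-5 \right)} - 5\right)}{-528727} = \frac{\left(-38\right) 55 \left(\left(-5\right) \left(-6\right) - 5\right)}{-528727} = - 2090 \left(30 - 5\right) \left(- \frac{1}{528727}\right) = \left(-2090\right) 25 \left(- \frac{1}{528727}\right) = \left(-52250\right) \left(- \frac{1}{528727}\right) = \frac{52250}{528727}$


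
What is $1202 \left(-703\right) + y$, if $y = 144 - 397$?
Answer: $-845259$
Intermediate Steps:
$y = -253$
$1202 \left(-703\right) + y = 1202 \left(-703\right) - 253 = -845006 - 253 = -845259$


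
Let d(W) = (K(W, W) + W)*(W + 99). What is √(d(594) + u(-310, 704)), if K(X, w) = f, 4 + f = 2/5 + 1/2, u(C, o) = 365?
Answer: √40985870/10 ≈ 640.20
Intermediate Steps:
f = -31/10 (f = -4 + (2/5 + 1/2) = -4 + (2*(⅕) + 1*(½)) = -4 + (⅖ + ½) = -4 + 9/10 = -31/10 ≈ -3.1000)
K(X, w) = -31/10
d(W) = (99 + W)*(-31/10 + W) (d(W) = (-31/10 + W)*(W + 99) = (-31/10 + W)*(99 + W) = (99 + W)*(-31/10 + W))
√(d(594) + u(-310, 704)) = √((-3069/10 + 594² + (959/10)*594) + 365) = √((-3069/10 + 352836 + 284823/5) + 365) = √(4094937/10 + 365) = √(4098587/10) = √40985870/10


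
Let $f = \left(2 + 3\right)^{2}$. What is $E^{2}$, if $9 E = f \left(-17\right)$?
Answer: $\frac{180625}{81} \approx 2229.9$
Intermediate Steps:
$f = 25$ ($f = 5^{2} = 25$)
$E = - \frac{425}{9}$ ($E = \frac{25 \left(-17\right)}{9} = \frac{1}{9} \left(-425\right) = - \frac{425}{9} \approx -47.222$)
$E^{2} = \left(- \frac{425}{9}\right)^{2} = \frac{180625}{81}$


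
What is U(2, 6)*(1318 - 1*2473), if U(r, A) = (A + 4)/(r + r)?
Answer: -5775/2 ≈ -2887.5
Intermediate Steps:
U(r, A) = (4 + A)/(2*r) (U(r, A) = (4 + A)/((2*r)) = (4 + A)*(1/(2*r)) = (4 + A)/(2*r))
U(2, 6)*(1318 - 1*2473) = ((1/2)*(4 + 6)/2)*(1318 - 1*2473) = ((1/2)*(1/2)*10)*(1318 - 2473) = (5/2)*(-1155) = -5775/2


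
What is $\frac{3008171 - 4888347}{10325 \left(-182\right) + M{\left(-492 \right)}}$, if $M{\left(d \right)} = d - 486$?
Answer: $\frac{117511}{117508} \approx 1.0$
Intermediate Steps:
$M{\left(d \right)} = -486 + d$
$\frac{3008171 - 4888347}{10325 \left(-182\right) + M{\left(-492 \right)}} = \frac{3008171 - 4888347}{10325 \left(-182\right) - 978} = - \frac{1880176}{-1879150 - 978} = - \frac{1880176}{-1880128} = \left(-1880176\right) \left(- \frac{1}{1880128}\right) = \frac{117511}{117508}$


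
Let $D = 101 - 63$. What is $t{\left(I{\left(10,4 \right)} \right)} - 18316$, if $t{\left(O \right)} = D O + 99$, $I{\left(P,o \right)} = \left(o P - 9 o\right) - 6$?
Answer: $-18293$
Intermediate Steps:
$I{\left(P,o \right)} = -6 - 9 o + P o$ ($I{\left(P,o \right)} = \left(P o - 9 o\right) - 6 = \left(- 9 o + P o\right) - 6 = -6 - 9 o + P o$)
$D = 38$ ($D = 101 - 63 = 38$)
$t{\left(O \right)} = 99 + 38 O$ ($t{\left(O \right)} = 38 O + 99 = 99 + 38 O$)
$t{\left(I{\left(10,4 \right)} \right)} - 18316 = \left(99 + 38 \left(-6 - 36 + 10 \cdot 4\right)\right) - 18316 = \left(99 + 38 \left(-6 - 36 + 40\right)\right) - 18316 = \left(99 + 38 \left(-2\right)\right) - 18316 = \left(99 - 76\right) - 18316 = 23 - 18316 = -18293$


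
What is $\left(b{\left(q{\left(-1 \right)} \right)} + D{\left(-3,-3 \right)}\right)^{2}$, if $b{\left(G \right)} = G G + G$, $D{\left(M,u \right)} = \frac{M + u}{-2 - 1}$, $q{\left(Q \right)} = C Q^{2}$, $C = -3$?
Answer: $64$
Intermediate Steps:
$q{\left(Q \right)} = - 3 Q^{2}$
$D{\left(M,u \right)} = - \frac{M}{3} - \frac{u}{3}$ ($D{\left(M,u \right)} = \frac{M + u}{-3} = \left(M + u\right) \left(- \frac{1}{3}\right) = - \frac{M}{3} - \frac{u}{3}$)
$b{\left(G \right)} = G + G^{2}$ ($b{\left(G \right)} = G^{2} + G = G + G^{2}$)
$\left(b{\left(q{\left(-1 \right)} \right)} + D{\left(-3,-3 \right)}\right)^{2} = \left(- 3 \left(-1\right)^{2} \left(1 - 3 \left(-1\right)^{2}\right) - -2\right)^{2} = \left(\left(-3\right) 1 \left(1 - 3\right) + \left(1 + 1\right)\right)^{2} = \left(- 3 \left(1 - 3\right) + 2\right)^{2} = \left(\left(-3\right) \left(-2\right) + 2\right)^{2} = \left(6 + 2\right)^{2} = 8^{2} = 64$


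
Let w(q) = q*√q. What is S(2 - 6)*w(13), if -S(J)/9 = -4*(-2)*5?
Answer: -4680*√13 ≈ -16874.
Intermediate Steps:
S(J) = -360 (S(J) = -9*(-4*(-2))*5 = -72*5 = -9*40 = -360)
w(q) = q^(3/2)
S(2 - 6)*w(13) = -4680*√13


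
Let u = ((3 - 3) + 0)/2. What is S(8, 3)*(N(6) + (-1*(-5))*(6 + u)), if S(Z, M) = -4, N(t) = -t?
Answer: -96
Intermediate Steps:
u = 0 (u = (0 + 0)*(½) = 0*(½) = 0)
S(8, 3)*(N(6) + (-1*(-5))*(6 + u)) = -4*(-1*6 + (-1*(-5))*(6 + 0)) = -4*(-6 + 5*6) = -4*(-6 + 30) = -4*24 = -96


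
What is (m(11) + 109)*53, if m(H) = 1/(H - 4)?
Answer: 40492/7 ≈ 5784.6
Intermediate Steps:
m(H) = 1/(-4 + H)
(m(11) + 109)*53 = (1/(-4 + 11) + 109)*53 = (1/7 + 109)*53 = (⅐ + 109)*53 = (764/7)*53 = 40492/7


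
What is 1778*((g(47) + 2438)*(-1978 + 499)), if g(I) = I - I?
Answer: -6411115956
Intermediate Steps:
g(I) = 0
1778*((g(47) + 2438)*(-1978 + 499)) = 1778*((0 + 2438)*(-1978 + 499)) = 1778*(2438*(-1479)) = 1778*(-3605802) = -6411115956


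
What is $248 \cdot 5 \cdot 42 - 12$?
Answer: $52068$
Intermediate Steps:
$248 \cdot 5 \cdot 42 - 12 = 1240 \cdot 42 - 12 = 52080 - 12 = 52068$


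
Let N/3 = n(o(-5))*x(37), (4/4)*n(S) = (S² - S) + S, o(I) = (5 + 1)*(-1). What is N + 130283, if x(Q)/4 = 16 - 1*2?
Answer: 136331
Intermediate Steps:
x(Q) = 56 (x(Q) = 4*(16 - 1*2) = 4*(16 - 2) = 4*14 = 56)
o(I) = -6 (o(I) = 6*(-1) = -6)
n(S) = S² (n(S) = (S² - S) + S = S²)
N = 6048 (N = 3*((-6)²*56) = 3*(36*56) = 3*2016 = 6048)
N + 130283 = 6048 + 130283 = 136331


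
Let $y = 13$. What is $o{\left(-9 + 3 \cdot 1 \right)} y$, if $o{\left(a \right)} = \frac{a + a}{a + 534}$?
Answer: $- \frac{13}{44} \approx -0.29545$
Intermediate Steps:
$o{\left(a \right)} = \frac{2 a}{534 + a}$
$o{\left(-9 + 3 \cdot 1 \right)} y = \frac{2 \left(-9 + 3 \cdot 1\right)}{534 + \left(-9 + 3 \cdot 1\right)} 13 = \frac{2 \left(-9 + 3\right)}{534 + \left(-9 + 3\right)} 13 = 2 \left(-6\right) \frac{1}{534 - 6} \cdot 13 = 2 \left(-6\right) \frac{1}{528} \cdot 13 = \left(- \frac{1}{44}\right) 13 = - \frac{13}{44}$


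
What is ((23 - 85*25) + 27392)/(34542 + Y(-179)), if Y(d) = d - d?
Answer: 1405/1919 ≈ 0.73215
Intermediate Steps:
Y(d) = 0
((23 - 85*25) + 27392)/(34542 + Y(-179)) = ((23 - 85*25) + 27392)/(34542 + 0) = ((23 - 2125) + 27392)/34542 = (-2102 + 27392)*(1/34542) = 25290*(1/34542) = 1405/1919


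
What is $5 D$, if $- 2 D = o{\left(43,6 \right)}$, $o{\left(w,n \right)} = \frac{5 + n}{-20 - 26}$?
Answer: $\frac{55}{92} \approx 0.59783$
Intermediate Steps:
$o{\left(w,n \right)} = - \frac{5}{46} - \frac{n}{46}$ ($o{\left(w,n \right)} = \frac{5 + n}{-46} = \left(5 + n\right) \left(- \frac{1}{46}\right) = - \frac{5}{46} - \frac{n}{46}$)
$D = \frac{11}{92}$ ($D = - \frac{- \frac{5}{46} - \frac{3}{23}}{2} = \left(- \frac{1}{2}\right) \left(- \frac{11}{46}\right) = \frac{11}{92} \approx 0.11957$)
$5 D = 5 \cdot \frac{11}{92} = \frac{55}{92}$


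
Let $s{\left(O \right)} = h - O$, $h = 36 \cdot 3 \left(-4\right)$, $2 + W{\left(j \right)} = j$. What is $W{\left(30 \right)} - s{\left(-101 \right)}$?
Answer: $359$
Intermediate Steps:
$W{\left(j \right)} = -2 + j$
$h = -432$ ($h = 36 \left(-12\right) = -432$)
$s{\left(O \right)} = -432 - O$
$W{\left(30 \right)} - s{\left(-101 \right)} = \left(-2 + 30\right) - \left(-432 - -101\right) = 28 - \left(-432 + 101\right) = 28 - -331 = 28 + 331 = 359$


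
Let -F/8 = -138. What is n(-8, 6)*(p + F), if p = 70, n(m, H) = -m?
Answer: 9392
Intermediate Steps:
F = 1104 (F = -8*(-138) = 1104)
n(-8, 6)*(p + F) = (-1*(-8))*(70 + 1104) = 8*1174 = 9392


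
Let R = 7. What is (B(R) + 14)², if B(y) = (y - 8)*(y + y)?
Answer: 0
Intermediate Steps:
B(y) = 2*y*(-8 + y) (B(y) = (-8 + y)*(2*y) = 2*y*(-8 + y))
(B(R) + 14)² = (2*7*(-8 + 7) + 14)² = (2*7*(-1) + 14)² = (-14 + 14)² = 0² = 0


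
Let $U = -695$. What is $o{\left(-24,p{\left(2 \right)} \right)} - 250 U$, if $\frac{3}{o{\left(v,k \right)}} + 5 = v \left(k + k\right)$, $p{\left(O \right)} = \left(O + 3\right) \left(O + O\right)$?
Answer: $\frac{167668747}{965} \approx 1.7375 \cdot 10^{5}$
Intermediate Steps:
$p{\left(O \right)} = 2 O \left(3 + O\right)$ ($p{\left(O \right)} = \left(3 + O\right) 2 O = 2 O \left(3 + O\right)$)
$o{\left(v,k \right)} = \frac{3}{-5 + 2 k v}$ ($o{\left(v,k \right)} = \frac{3}{-5 + v \left(k + k\right)} = \frac{3}{-5 + v 2 k} = \frac{3}{-5 + 2 k v}$)
$o{\left(-24,p{\left(2 \right)} \right)} - 250 U = \frac{3}{-5 + 2 \cdot 2 \cdot 2 \left(3 + 2\right) \left(-24\right)} - -173750 = \frac{3}{-5 + 2 \cdot 2 \cdot 2 \cdot 5 \left(-24\right)} + 173750 = \frac{3}{-5 + 2 \cdot 20 \left(-24\right)} + 173750 = \frac{3}{-5 - 960} + 173750 = \frac{3}{-965} + 173750 = 3 \left(- \frac{1}{965}\right) + 173750 = - \frac{3}{965} + 173750 = \frac{167668747}{965}$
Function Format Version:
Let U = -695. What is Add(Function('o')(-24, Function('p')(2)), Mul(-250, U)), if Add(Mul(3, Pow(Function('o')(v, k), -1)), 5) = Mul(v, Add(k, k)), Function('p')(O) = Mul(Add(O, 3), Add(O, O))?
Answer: Rational(167668747, 965) ≈ 1.7375e+5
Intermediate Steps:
Function('p')(O) = Mul(2, O, Add(3, O)) (Function('p')(O) = Mul(Add(3, O), Mul(2, O)) = Mul(2, O, Add(3, O)))
Function('o')(v, k) = Mul(3, Pow(Add(-5, Mul(2, k, v)), -1)) (Function('o')(v, k) = Mul(3, Pow(Add(-5, Mul(v, Add(k, k))), -1)) = Mul(3, Pow(Add(-5, Mul(v, Mul(2, k))), -1)) = Mul(3, Pow(Add(-5, Mul(2, k, v)), -1)))
Add(Function('o')(-24, Function('p')(2)), Mul(-250, U)) = Add(Mul(3, Pow(Add(-5, Mul(2, Mul(2, 2, Add(3, 2)), -24)), -1)), Mul(-250, -695)) = Add(Mul(3, Pow(Add(-5, Mul(2, Mul(2, 2, 5), -24)), -1)), 173750) = Add(Mul(3, Pow(Add(-5, Mul(2, 20, -24)), -1)), 173750) = Add(Mul(3, Pow(Add(-5, -960), -1)), 173750) = Add(Mul(3, Pow(-965, -1)), 173750) = Add(Mul(3, Rational(-1, 965)), 173750) = Add(Rational(-3, 965), 173750) = Rational(167668747, 965)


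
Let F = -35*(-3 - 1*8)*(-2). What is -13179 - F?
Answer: -12409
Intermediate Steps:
F = -770 (F = -35*(-3 - 8)*(-2) = -35*(-11)*(-2) = 385*(-2) = -770)
-13179 - F = -13179 - 1*(-770) = -13179 + 770 = -12409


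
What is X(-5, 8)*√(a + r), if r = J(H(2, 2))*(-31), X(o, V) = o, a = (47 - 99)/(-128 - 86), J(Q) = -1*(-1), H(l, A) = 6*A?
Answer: -5*I*√352137/107 ≈ -27.729*I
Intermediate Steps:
J(Q) = 1
a = 26/107 (a = -52/(-214) = -52*(-1/214) = 26/107 ≈ 0.24299)
r = -31 (r = 1*(-31) = -31)
X(-5, 8)*√(a + r) = -5*√(26/107 - 31) = -5*I*√352137/107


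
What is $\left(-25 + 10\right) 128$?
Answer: $-1920$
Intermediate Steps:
$\left(-25 + 10\right) 128 = \left(-15\right) 128 = -1920$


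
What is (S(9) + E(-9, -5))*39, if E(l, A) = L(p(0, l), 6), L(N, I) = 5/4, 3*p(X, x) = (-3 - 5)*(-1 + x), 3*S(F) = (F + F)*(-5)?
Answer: -4485/4 ≈ -1121.3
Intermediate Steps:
S(F) = -10*F/3 (S(F) = ((F + F)*(-5))/3 = ((2*F)*(-5))/3 = (-10*F)/3 = -10*F/3)
p(X, x) = 8/3 - 8*x/3 (p(X, x) = ((-3 - 5)*(-1 + x))/3 = (-8*(-1 + x))/3 = (8 - 8*x)/3 = 8/3 - 8*x/3)
L(N, I) = 5/4 (L(N, I) = 5*(1/4) = 5/4)
E(l, A) = 5/4
(S(9) + E(-9, -5))*39 = (-10/3*9 + 5/4)*39 = (-30 + 5/4)*39 = -115/4*39 = -4485/4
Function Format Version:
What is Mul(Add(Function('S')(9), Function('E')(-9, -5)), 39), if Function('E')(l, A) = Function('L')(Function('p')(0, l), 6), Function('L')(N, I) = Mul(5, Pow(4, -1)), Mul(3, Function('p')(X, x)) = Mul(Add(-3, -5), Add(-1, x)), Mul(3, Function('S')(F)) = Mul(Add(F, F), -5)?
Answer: Rational(-4485, 4) ≈ -1121.3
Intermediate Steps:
Function('S')(F) = Mul(Rational(-10, 3), F) (Function('S')(F) = Mul(Rational(1, 3), Mul(Add(F, F), -5)) = Mul(Rational(1, 3), Mul(Mul(2, F), -5)) = Mul(Rational(1, 3), Mul(-10, F)) = Mul(Rational(-10, 3), F))
Function('p')(X, x) = Add(Rational(8, 3), Mul(Rational(-8, 3), x)) (Function('p')(X, x) = Mul(Rational(1, 3), Mul(Add(-3, -5), Add(-1, x))) = Mul(Rational(1, 3), Mul(-8, Add(-1, x))) = Mul(Rational(1, 3), Add(8, Mul(-8, x))) = Add(Rational(8, 3), Mul(Rational(-8, 3), x)))
Function('L')(N, I) = Rational(5, 4) (Function('L')(N, I) = Mul(5, Rational(1, 4)) = Rational(5, 4))
Function('E')(l, A) = Rational(5, 4)
Mul(Add(Function('S')(9), Function('E')(-9, -5)), 39) = Mul(Add(Mul(Rational(-10, 3), 9), Rational(5, 4)), 39) = Mul(Add(-30, Rational(5, 4)), 39) = Mul(Rational(-115, 4), 39) = Rational(-4485, 4)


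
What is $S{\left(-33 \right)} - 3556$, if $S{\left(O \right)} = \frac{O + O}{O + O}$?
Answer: $-3555$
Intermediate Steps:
$S{\left(O \right)} = 1$ ($S{\left(O \right)} = \frac{2 O}{2 O} = 2 O \frac{1}{2 O} = 1$)
$S{\left(-33 \right)} - 3556 = 1 - 3556 = -3555$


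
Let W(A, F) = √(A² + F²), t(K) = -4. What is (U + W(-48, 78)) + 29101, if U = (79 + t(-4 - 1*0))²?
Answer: 34726 + 6*√233 ≈ 34818.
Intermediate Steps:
U = 5625 (U = (79 - 4)² = 75² = 5625)
(U + W(-48, 78)) + 29101 = (5625 + √((-48)² + 78²)) + 29101 = (5625 + √(2304 + 6084)) + 29101 = (5625 + √8388) + 29101 = (5625 + 6*√233) + 29101 = 34726 + 6*√233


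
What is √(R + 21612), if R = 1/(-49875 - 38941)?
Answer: √10655096711441/22204 ≈ 147.01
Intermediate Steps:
R = -1/88816 (R = 1/(-88816) = -1/88816 ≈ -1.1259e-5)
√(R + 21612) = √(-1/88816 + 21612) = √(1919491391/88816) = √10655096711441/22204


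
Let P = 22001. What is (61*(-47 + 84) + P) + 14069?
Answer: 38327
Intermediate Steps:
(61*(-47 + 84) + P) + 14069 = (61*(-47 + 84) + 22001) + 14069 = (61*37 + 22001) + 14069 = (2257 + 22001) + 14069 = 24258 + 14069 = 38327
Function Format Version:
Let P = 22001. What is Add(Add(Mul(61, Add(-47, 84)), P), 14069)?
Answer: 38327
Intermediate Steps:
Add(Add(Mul(61, Add(-47, 84)), P), 14069) = Add(Add(Mul(61, Add(-47, 84)), 22001), 14069) = Add(Add(Mul(61, 37), 22001), 14069) = Add(Add(2257, 22001), 14069) = Add(24258, 14069) = 38327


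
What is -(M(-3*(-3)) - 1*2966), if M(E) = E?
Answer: 2957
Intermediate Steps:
-(M(-3*(-3)) - 1*2966) = -(-3*(-3) - 1*2966) = -(9 - 2966) = -1*(-2957) = 2957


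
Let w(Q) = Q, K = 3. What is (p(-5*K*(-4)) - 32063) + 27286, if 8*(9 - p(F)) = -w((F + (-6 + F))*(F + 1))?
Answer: -15595/4 ≈ -3898.8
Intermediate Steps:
p(F) = 9 + (1 + F)*(-6 + 2*F)/8 (p(F) = 9 - (-1)*(F + (-6 + F))*(F + 1)/8 = 9 - (-1)*(-6 + 2*F)*(1 + F)/8 = 9 - (-1)*(1 + F)*(-6 + 2*F)/8 = 9 + (1 + F)*(-6 + 2*F)/8)
(p(-5*K*(-4)) - 32063) + 27286 = ((33/4 - (-5*3)*(-4)/2 + (-5*3*(-4))**2/4) - 32063) + 27286 = ((33/4 - (-15)*(-4)/2 + (-15*(-4))**2/4) - 32063) + 27286 = ((33/4 - 1/2*60 + (1/4)*60**2) - 32063) + 27286 = ((33/4 - 30 + (1/4)*3600) - 32063) + 27286 = ((33/4 - 30 + 900) - 32063) + 27286 = (3513/4 - 32063) + 27286 = -124739/4 + 27286 = -15595/4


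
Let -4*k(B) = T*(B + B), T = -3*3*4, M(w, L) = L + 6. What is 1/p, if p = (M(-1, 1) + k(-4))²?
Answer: 1/4225 ≈ 0.00023669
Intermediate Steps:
M(w, L) = 6 + L
T = -36 (T = -9*4 = -36)
k(B) = 18*B (k(B) = -(-9)*(B + B) = -(-9)*2*B = -(-18)*B = 18*B)
p = 4225 (p = ((6 + 1) + 18*(-4))² = (7 - 72)² = (-65)² = 4225)
1/p = 1/4225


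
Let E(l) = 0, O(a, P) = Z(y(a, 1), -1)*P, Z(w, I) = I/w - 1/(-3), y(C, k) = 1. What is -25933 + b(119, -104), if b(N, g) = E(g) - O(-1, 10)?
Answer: -77779/3 ≈ -25926.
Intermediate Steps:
Z(w, I) = ⅓ + I/w (Z(w, I) = I/w - 1*(-⅓) = I/w + ⅓ = ⅓ + I/w)
O(a, P) = -2*P/3 (O(a, P) = ((-1 + (⅓)*1)/1)*P = (1*(-1 + ⅓))*P = (1*(-⅔))*P = -2*P/3)
b(N, g) = 20/3 (b(N, g) = 0 - (-2)*10/3 = 0 - 1*(-20/3) = 0 + 20/3 = 20/3)
-25933 + b(119, -104) = -25933 + 20/3 = -77779/3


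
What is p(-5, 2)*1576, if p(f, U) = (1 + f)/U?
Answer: -3152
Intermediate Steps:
p(f, U) = (1 + f)/U
p(-5, 2)*1576 = ((1 - 5)/2)*1576 = ((1/2)*(-4))*1576 = -2*1576 = -3152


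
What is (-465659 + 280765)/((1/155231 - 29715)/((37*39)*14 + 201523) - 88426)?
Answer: 3181895710983325/1521751579654757 ≈ 2.0909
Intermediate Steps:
(-465659 + 280765)/((1/155231 - 29715)/((37*39)*14 + 201523) - 88426) = -184894/((1/155231 - 29715)/(1443*14 + 201523) - 88426) = -184894/(-4612689164/(155231*(20202 + 201523)) - 88426) = -184894/(-4612689164/155231/221725 - 88426) = -184894/(-4612689164/155231*1/221725 - 88426) = -184894/(-4612689164/34418593475 - 88426) = -184894/(-3043503159309514/34418593475) = -184894*(-34418593475/3043503159309514) = 3181895710983325/1521751579654757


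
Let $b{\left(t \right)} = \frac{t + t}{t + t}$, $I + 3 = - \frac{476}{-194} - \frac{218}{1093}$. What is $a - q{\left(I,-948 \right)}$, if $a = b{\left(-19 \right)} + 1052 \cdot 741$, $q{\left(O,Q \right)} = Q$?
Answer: $780481$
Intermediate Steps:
$I = - \frac{79075}{106021}$ ($I = -3 - \left(- \frac{238}{97} + \frac{218}{1093}\right) = -3 - - \frac{238988}{106021} = -3 + \left(\frac{238}{97} - \frac{218}{1093}\right) = -3 + \frac{238988}{106021} = - \frac{79075}{106021} \approx -0.74584$)
$b{\left(t \right)} = 1$ ($b{\left(t \right)} = \frac{2 t}{2 t} = 2 t \frac{1}{2 t} = 1$)
$a = 779533$ ($a = 1 + 1052 \cdot 741 = 1 + 779532 = 779533$)
$a - q{\left(I,-948 \right)} = 779533 - -948 = 779533 + 948 = 780481$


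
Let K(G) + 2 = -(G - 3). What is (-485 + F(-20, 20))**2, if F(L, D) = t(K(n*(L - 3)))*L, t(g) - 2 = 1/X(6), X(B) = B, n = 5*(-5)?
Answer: 2512225/9 ≈ 2.7914e+5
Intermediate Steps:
n = -25
K(G) = 1 - G (K(G) = -2 - (G - 3) = -2 - (-3 + G) = -2 + (3 - G) = 1 - G)
t(g) = 13/6 (t(g) = 2 + 1/6 = 13/6)
F(L, D) = 13*L/6
(-485 + F(-20, 20))**2 = (-485 + (13/6)*(-20))**2 = (-485 - 130/3)**2 = (-1585/3)**2 = 2512225/9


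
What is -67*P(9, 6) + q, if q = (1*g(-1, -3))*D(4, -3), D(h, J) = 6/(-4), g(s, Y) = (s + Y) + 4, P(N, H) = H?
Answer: -402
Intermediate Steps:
g(s, Y) = 4 + Y + s (g(s, Y) = (Y + s) + 4 = 4 + Y + s)
D(h, J) = -3/2 (D(h, J) = 6*(-¼) = -3/2)
q = 0 (q = (1*(4 - 3 - 1))*(-3/2) = (1*0)*(-3/2) = 0*(-3/2) = 0)
-67*P(9, 6) + q = -67*6 + 0 = -402 + 0 = -402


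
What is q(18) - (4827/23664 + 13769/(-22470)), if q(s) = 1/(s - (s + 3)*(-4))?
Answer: 5299523/12660240 ≈ 0.41860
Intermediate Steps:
q(s) = 1/(12 + 5*s) (q(s) = 1/(s - (3 + s)*(-4)) = 1/(s - (-12 - 4*s)) = 1/(s + (12 + 4*s)) = 1/(12 + 5*s))
q(18) - (4827/23664 + 13769/(-22470)) = 1/(12 + 5*18) - (4827/23664 + 13769/(-22470)) = 1/(12 + 90) - (4827*(1/23664) + 13769*(-1/22470)) = 1/102 - (1609/7888 - 1967/3210) = 1/102 - 1*(-5175403/12660240) = 1/102 + 5175403/12660240 = 5299523/12660240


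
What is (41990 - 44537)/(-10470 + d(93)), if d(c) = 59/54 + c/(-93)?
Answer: 137538/565375 ≈ 0.24327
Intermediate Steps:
d(c) = 59/54 - c/93 (d(c) = 59*(1/54) + c*(-1/93) = 59/54 - c/93)
(41990 - 44537)/(-10470 + d(93)) = (41990 - 44537)/(-10470 + (59/54 - 1/93*93)) = -2547/(-10470 + (59/54 - 1)) = -2547/(-10470 + 5/54) = -2547/(-565375/54) = -2547*(-54/565375) = 137538/565375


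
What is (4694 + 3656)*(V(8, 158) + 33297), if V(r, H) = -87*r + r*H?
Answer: 282772750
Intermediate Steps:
V(r, H) = -87*r + H*r
(4694 + 3656)*(V(8, 158) + 33297) = (4694 + 3656)*(8*(-87 + 158) + 33297) = 8350*(8*71 + 33297) = 8350*(568 + 33297) = 8350*33865 = 282772750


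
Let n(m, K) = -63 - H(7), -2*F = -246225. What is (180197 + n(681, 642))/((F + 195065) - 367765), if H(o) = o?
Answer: -360254/99175 ≈ -3.6325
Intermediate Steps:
F = 246225/2 (F = -1/2*(-246225) = 246225/2 ≈ 1.2311e+5)
n(m, K) = -70 (n(m, K) = -63 - 1*7 = -63 - 7 = -70)
(180197 + n(681, 642))/((F + 195065) - 367765) = (180197 - 70)/((246225/2 + 195065) - 367765) = 180127/(636355/2 - 367765) = 180127/(-99175/2) = 180127*(-2/99175) = -360254/99175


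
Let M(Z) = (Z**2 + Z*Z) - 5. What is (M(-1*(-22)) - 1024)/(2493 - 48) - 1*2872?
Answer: -7022101/2445 ≈ -2872.0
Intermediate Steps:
M(Z) = -5 + 2*Z**2 (M(Z) = (Z**2 + Z**2) - 5 = 2*Z**2 - 5 = -5 + 2*Z**2)
(M(-1*(-22)) - 1024)/(2493 - 48) - 1*2872 = ((-5 + 2*(-1*(-22))**2) - 1024)/(2493 - 48) - 1*2872 = ((-5 + 2*22**2) - 1024)/2445 - 2872 = ((-5 + 2*484) - 1024)*(1/2445) - 2872 = ((-5 + 968) - 1024)*(1/2445) - 2872 = (963 - 1024)*(1/2445) - 2872 = -61*1/2445 - 2872 = -61/2445 - 2872 = -7022101/2445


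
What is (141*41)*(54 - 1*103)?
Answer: -283269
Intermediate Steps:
(141*41)*(54 - 1*103) = 5781*(54 - 103) = 5781*(-49) = -283269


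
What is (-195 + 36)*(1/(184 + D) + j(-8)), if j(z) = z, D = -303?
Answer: 151527/119 ≈ 1273.3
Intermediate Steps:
(-195 + 36)*(1/(184 + D) + j(-8)) = (-195 + 36)*(1/(184 - 303) - 8) = -159*(1/(-119) - 8) = -159*(-1/119 - 8) = -159*(-953/119) = 151527/119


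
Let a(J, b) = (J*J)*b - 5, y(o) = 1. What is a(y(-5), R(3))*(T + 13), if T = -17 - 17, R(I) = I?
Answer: 42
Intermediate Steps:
T = -34
a(J, b) = -5 + b*J² (a(J, b) = J²*b - 5 = b*J² - 5 = -5 + b*J²)
a(y(-5), R(3))*(T + 13) = (-5 + 3*1²)*(-34 + 13) = (-5 + 3*1)*(-21) = (-5 + 3)*(-21) = -2*(-21) = 42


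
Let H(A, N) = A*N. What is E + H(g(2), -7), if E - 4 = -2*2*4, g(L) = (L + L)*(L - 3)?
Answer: 16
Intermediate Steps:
g(L) = 2*L*(-3 + L) (g(L) = (2*L)*(-3 + L) = 2*L*(-3 + L))
E = -12 (E = 4 - 2*2*4 = 4 - 4*4 = 4 - 16 = -12)
E + H(g(2), -7) = -12 + (2*2*(-3 + 2))*(-7) = -12 + (2*2*(-1))*(-7) = -12 - 4*(-7) = -12 + 28 = 16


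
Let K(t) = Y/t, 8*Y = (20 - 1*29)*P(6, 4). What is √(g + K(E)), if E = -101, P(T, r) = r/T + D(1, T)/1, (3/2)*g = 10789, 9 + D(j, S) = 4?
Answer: √10565553642/1212 ≈ 84.809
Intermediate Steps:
D(j, S) = -5 (D(j, S) = -9 + 4 = -5)
g = 21578/3 (g = (⅔)*10789 = 21578/3 ≈ 7192.7)
P(T, r) = -5 + r/T (P(T, r) = r/T - 5/1 = r/T - 5*1 = r/T - 5 = -5 + r/T)
Y = 39/8 (Y = ((20 - 1*29)*(-5 + 4/6))/8 = ((20 - 29)*(-5 + 4*(⅙)))/8 = (-9*(-5 + ⅔))/8 = (-9*(-13/3))/8 = (⅛)*39 = 39/8 ≈ 4.8750)
K(t) = 39/(8*t)
√(g + K(E)) = √(21578/3 + (39/8)/(-101)) = √(21578/3 + (39/8)*(-1/101)) = √(21578/3 - 39/808) = √(17434907/2424) = √10565553642/1212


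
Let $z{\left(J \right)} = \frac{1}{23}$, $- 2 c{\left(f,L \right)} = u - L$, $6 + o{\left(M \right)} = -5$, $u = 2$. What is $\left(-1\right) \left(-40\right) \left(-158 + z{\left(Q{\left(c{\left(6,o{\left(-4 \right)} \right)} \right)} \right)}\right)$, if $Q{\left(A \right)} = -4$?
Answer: $- \frac{145320}{23} \approx -6318.3$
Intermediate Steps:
$o{\left(M \right)} = -11$ ($o{\left(M \right)} = -6 - 5 = -11$)
$c{\left(f,L \right)} = -1 + \frac{L}{2}$ ($c{\left(f,L \right)} = - \frac{2 - L}{2} = -1 + \frac{L}{2}$)
$z{\left(J \right)} = \frac{1}{23}$
$\left(-1\right) \left(-40\right) \left(-158 + z{\left(Q{\left(c{\left(6,o{\left(-4 \right)} \right)} \right)} \right)}\right) = \left(-1\right) \left(-40\right) \left(-158 + \frac{1}{23}\right) = 40 \left(- \frac{3633}{23}\right) = - \frac{145320}{23}$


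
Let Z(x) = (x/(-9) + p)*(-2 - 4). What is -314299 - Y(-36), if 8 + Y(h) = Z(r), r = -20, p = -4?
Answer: -942905/3 ≈ -3.1430e+5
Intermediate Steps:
Z(x) = 24 + 2*x/3 (Z(x) = (x/(-9) - 4)*(-2 - 4) = (x*(-⅑) - 4)*(-6) = (-x/9 - 4)*(-6) = (-4 - x/9)*(-6) = 24 + 2*x/3)
Y(h) = 8/3 (Y(h) = -8 + (24 + (⅔)*(-20)) = -8 + (24 - 40/3) = -8 + 32/3 = 8/3)
-314299 - Y(-36) = -314299 - 1*8/3 = -314299 - 8/3 = -942905/3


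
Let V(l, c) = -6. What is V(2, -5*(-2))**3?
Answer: -216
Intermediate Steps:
V(2, -5*(-2))**3 = (-6)**3 = -216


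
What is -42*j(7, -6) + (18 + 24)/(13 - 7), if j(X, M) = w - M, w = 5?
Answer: -455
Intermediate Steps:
j(X, M) = 5 - M
-42*j(7, -6) + (18 + 24)/(13 - 7) = -42*(5 - 1*(-6)) + (18 + 24)/(13 - 7) = -42*(5 + 6) + 42/6 = -42*11 + 42*(⅙) = -462 + 7 = -455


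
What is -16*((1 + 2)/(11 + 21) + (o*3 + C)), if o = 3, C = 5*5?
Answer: -1091/2 ≈ -545.50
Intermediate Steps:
C = 25
-16*((1 + 2)/(11 + 21) + (o*3 + C)) = -16*((1 + 2)/(11 + 21) + (3*3 + 25)) = -16*(3/32 + (9 + 25)) = -16*(3*(1/32) + 34) = -16*(3/32 + 34) = -16*1091/32 = -1091/2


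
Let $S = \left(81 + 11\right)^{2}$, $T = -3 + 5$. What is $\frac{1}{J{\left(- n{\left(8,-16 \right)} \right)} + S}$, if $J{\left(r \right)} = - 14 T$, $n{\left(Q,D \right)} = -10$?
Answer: $\frac{1}{8436} \approx 0.00011854$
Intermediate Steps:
$T = 2$
$J{\left(r \right)} = -28$ ($J{\left(r \right)} = \left(-14\right) 2 = -28$)
$S = 8464$ ($S = 92^{2} = 8464$)
$\frac{1}{J{\left(- n{\left(8,-16 \right)} \right)} + S} = \frac{1}{-28 + 8464} = \frac{1}{8436}$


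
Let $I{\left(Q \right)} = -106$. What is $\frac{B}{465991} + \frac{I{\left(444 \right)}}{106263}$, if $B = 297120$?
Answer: $\frac{31523467514}{49517601633} \approx 0.63661$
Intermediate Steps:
$\frac{B}{465991} + \frac{I{\left(444 \right)}}{106263} = \frac{297120}{465991} - \frac{106}{106263} = \frac{31523467514}{49517601633}$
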